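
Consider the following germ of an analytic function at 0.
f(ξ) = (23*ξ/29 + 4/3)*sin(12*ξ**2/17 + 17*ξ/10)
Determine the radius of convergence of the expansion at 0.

The factor sin(12*ξ**2/17 + 17*ξ/10) is entire and contributes no finite singular point.
The polynomial part has no poles.
No finite singular points: the Taylor series at 0 converges everywhere.

The radius of convergence is infinite.


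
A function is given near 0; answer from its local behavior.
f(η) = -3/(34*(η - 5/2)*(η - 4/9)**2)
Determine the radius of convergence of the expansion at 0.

The radius of convergence is 4/9.

Denominator factor (η - 5/2): pole of order 1 at 5/2, modulus 5/2.
Denominator factor (η - 4/9)^2: pole of order 2 at 4/9, modulus 4/9.
The radius of convergence is the smallest modulus among the singular points: 4/9.


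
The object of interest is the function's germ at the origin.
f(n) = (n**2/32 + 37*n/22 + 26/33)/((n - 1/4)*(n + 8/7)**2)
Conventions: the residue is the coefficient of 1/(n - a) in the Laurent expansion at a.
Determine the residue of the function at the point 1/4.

At the order-1 pole 1/4 set g(n) = (n - (1/4))*f(n) = (n**2/32 + 37*n/22 + 26/33)/(n + 8/7)**2.
Simple pole: residue = g(a) at a = 1/4, which is 539/864.

The residue is 539/864.


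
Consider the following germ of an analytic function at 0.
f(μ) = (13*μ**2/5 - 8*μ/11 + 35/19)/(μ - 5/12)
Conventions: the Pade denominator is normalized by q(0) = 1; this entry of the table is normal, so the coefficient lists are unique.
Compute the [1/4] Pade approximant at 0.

The Pade approximant has numerator coefficients [-84/19, -346898704752/246986378045]; denominator coefficients [1, -1994213488/1181753005, -3356321397/1181753005, 37239919288/29543825125, 665663557273/147719125625].

Taylor coefficients needed (expand at 0): a_0 = -84/19, a_1 = -9264/1045, a_2 = -143772/5225, a_3 = -1725264/26125, a_4 = -20703168/130625, a_5 = -248438016/653125.
Write the denominator as Q(μ) = 1 + q1*μ + q2*μ^2 + q3*μ^3 + q4*μ^4. Requiring Q*f - P = O(μ^6) with deg P <= 1 kills the coefficients of μ^2..μ^5 in Q*f:
  μ^2: a_2 + q1*a_1 + q2*a_0 = 0, i.e. -143772/5225 + (-9264/1045)*q1 + (-84/19)*q2 = 0.
  μ^3: a_3 + q1*a_2 + q2*a_1 + q3*a_0 = 0, i.e. -1725264/26125 + (-143772/5225)*q1 + (-9264/1045)*q2 + (-84/19)*q3 = 0.
  μ^4: a_4 + q1*a_3 + q2*a_2 + q3*a_1 + q4*a_0 = 0, i.e. -20703168/130625 + (-1725264/26125)*q1 + (-143772/5225)*q2 + (-9264/1045)*q3 + (-84/19)*q4 = 0.
  μ^5: a_5 + q1*a_4 + q2*a_3 + q3*a_2 + q4*a_1 = 0, i.e. -248438016/653125 + (-20703168/130625)*q1 + (-1725264/26125)*q2 + (-143772/5225)*q3 + (-9264/1045)*q4 = 0.
Solving this linear system: q1 = -1994213488/1181753005, q2 = -3356321397/1181753005, q3 = 37239919288/29543825125, q4 = 665663557273/147719125625.
The numerator is Q*f truncated at degree 1: P0 = a_0 = -84/19; P1 = a_1 + q1*a_0 = -346898704752/246986378045.


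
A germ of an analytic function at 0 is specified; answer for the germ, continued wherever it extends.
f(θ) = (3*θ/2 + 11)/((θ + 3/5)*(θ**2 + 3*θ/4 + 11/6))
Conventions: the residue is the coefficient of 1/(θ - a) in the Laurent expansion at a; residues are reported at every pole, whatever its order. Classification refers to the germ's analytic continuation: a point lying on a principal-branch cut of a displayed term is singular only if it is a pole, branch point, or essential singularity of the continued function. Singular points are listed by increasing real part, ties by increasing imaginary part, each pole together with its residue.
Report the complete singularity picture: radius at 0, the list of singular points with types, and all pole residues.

Radius of convergence at 0: 3/5.
At -3/5: a pole of order 1; residue 3030/523.
At (-3/8) - ((5/24)*sqrt(39))*i: a pole of order 1; residue (-1515/523) + ((1173/6799)*sqrt(39))*i.
At (-3/8) + ((5/24)*sqrt(39))*i: a pole of order 1; residue (-1515/523) - ((1173/6799)*sqrt(39))*i.

Denominator factor (θ + 3/5): pole of order 1 at -3/5, modulus 3/5.
Denominator factor (θ**2 + 3*θ/4 + 11/6): discriminant -325/48, complex-conjugate roots (-3/8) + ((5/24)*sqrt(39))*i and (-3/8) - ((5/24)*sqrt(39))*i; poles of order 1, moduli (1/6)*sqrt(66) and (1/6)*sqrt(66).
The radius of convergence is the smallest modulus among the singular points: 3/5.
At the order-1 pole -3/5 set g(θ) = (θ - (-3/5))*f(θ) = (3*θ/2 + 11)/(θ**2 + 3*θ/4 + 11/6).
Simple pole: residue = g(a) at a = -3/5, which is 3030/523.
The factor θ**2 + 3*θ/4 + 11/6 splits as (θ - a)(θ - a') with a = (-3/8) - ((5/24)*sqrt(39))*i, a' = (-3/8) + ((5/24)*sqrt(39))*i. At the order-1 pole a set g(θ) = (θ - a)*f(θ) = [(3*θ/2 + 11)/(θ + 3/5)] / (θ - a').
Simple pole: residue = g(a) at a = (-3/8) - ((5/24)*sqrt(39))*i, which is (-1515/523) + ((1173/6799)*sqrt(39))*i.
The factor θ**2 + 3*θ/4 + 11/6 splits as (θ - a)(θ - a') with a = (-3/8) + ((5/24)*sqrt(39))*i, a' = (-3/8) - ((5/24)*sqrt(39))*i. At the order-1 pole a set g(θ) = (θ - a)*f(θ) = [(3*θ/2 + 11)/(θ + 3/5)] / (θ - a').
Simple pole: residue = g(a) at a = (-3/8) + ((5/24)*sqrt(39))*i, which is (-1515/523) - ((1173/6799)*sqrt(39))*i.
List the singular points by increasing real part (a conjugate pair: the negative imaginary part first).


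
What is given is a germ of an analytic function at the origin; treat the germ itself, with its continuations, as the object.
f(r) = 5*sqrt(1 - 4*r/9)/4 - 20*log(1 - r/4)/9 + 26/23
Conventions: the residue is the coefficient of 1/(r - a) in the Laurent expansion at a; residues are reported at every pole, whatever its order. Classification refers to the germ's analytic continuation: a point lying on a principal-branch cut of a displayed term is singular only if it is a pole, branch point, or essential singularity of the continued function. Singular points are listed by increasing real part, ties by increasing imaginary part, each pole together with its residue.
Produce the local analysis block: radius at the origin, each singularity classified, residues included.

Branch term (5/4)*sqrt(1 - r/(9/4)): its argument vanishes at r = 9/4, a square-root branch point, modulus 9/4.
Branch term (-20/9)*log(1 - r/(4)): its argument vanishes at r = 4, a logarithmic branch point, modulus 4.
The radius of convergence is the smallest modulus among the singular points: 9/4.
List the singular points by increasing real part (a conjugate pair: the negative imaginary part first).

Radius of convergence at 0: 9/4.
At 9/4: an algebraic (square-root) branch point.
At 4: a logarithmic branch point.


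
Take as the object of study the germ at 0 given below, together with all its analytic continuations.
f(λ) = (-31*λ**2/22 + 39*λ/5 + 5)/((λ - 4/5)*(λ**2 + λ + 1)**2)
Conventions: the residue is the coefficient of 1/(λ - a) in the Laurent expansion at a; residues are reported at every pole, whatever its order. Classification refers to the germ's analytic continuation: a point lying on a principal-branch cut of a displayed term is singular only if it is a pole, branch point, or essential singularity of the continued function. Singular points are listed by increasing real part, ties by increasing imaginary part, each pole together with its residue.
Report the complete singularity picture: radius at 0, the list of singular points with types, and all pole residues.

Denominator factor (λ**2 + λ + 1)^2: discriminant -3, complex-conjugate roots (-1/2) + ((1/2)*sqrt(3))*i and (-1/2) - ((1/2)*sqrt(3))*i; poles of order 2, moduli 1 and 1.
Denominator factor (λ - 4/5): pole of order 1 at 4/5, modulus 4/5.
The radius of convergence is the smallest modulus among the singular points: 4/5.
The factor λ**2 + λ + 1 splits as (λ - a)(λ - a') with a = (-1/2) - ((1/2)*sqrt(3))*i, a' = (-1/2) + ((1/2)*sqrt(3))*i. At the order-2 pole a set g(λ) = (λ - a)^2*f(λ) = [(-31*λ**2/22 + 39*λ/5 + 5)/(λ - 4/5)] / (λ - a')^2.
Order-2 pole: residue = g'(a); g'((-1/2) - ((1/2)*sqrt(3))*i) = (-71075/81862) - ((124174/368379)*sqrt(3))*i, so the residue is (-71075/81862) - ((124174/368379)*sqrt(3))*i.
The factor λ**2 + λ + 1 splits as (λ - a)(λ - a') with a = (-1/2) + ((1/2)*sqrt(3))*i, a' = (-1/2) - ((1/2)*sqrt(3))*i. At the order-2 pole a set g(λ) = (λ - a)^2*f(λ) = [(-31*λ**2/22 + 39*λ/5 + 5)/(λ - 4/5)] / (λ - a')^2.
Order-2 pole: residue = g'(a); g'((-1/2) + ((1/2)*sqrt(3))*i) = (-71075/81862) + ((124174/368379)*sqrt(3))*i, so the residue is (-71075/81862) + ((124174/368379)*sqrt(3))*i.
At the order-1 pole 4/5 set g(λ) = (λ - (4/5))*f(λ) = (-31*λ**2/22 + 39*λ/5 + 5)/(λ**2 + λ + 1)**2.
Simple pole: residue = g(a) at a = 4/5, which is 71075/40931.
List the singular points by increasing real part (a conjugate pair: the negative imaginary part first).

Radius of convergence at 0: 4/5.
At (-1/2) - ((1/2)*sqrt(3))*i: a pole of order 2; residue (-71075/81862) - ((124174/368379)*sqrt(3))*i.
At (-1/2) + ((1/2)*sqrt(3))*i: a pole of order 2; residue (-71075/81862) + ((124174/368379)*sqrt(3))*i.
At 4/5: a pole of order 1; residue 71075/40931.


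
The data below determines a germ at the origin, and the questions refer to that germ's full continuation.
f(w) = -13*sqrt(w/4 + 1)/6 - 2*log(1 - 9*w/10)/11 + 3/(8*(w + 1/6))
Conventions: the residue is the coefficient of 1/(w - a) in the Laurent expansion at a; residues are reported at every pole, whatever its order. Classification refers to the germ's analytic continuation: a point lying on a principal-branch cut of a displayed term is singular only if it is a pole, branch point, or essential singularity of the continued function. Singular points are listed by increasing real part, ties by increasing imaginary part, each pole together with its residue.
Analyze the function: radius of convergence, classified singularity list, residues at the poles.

Radius of convergence at 0: 1/6.
At -4: an algebraic (square-root) branch point.
At -1/6: a pole of order 1; residue 3/8.
At 10/9: a logarithmic branch point.

Denominator factor (w + 1/6): pole of order 1 at -1/6, modulus 1/6.
Branch term (-2/11)*log(1 - w/(10/9)): its argument vanishes at w = 10/9, a logarithmic branch point, modulus 10/9.
Branch term (-13/6)*sqrt(1 - w/(-4)): its argument vanishes at w = -4, a square-root branch point, modulus 4.
The radius of convergence is the smallest modulus among the singular points: 1/6.
The branch terms are analytic at -1/6 and contribute nothing to the residue; only the rational part matters.
At the order-1 pole -1/6 set g(w) = (w - (-1/6))*(rational part) = 3/8.
Simple pole: residue = g(a) at a = -1/6, which is 3/8.
List the singular points by increasing real part (a conjugate pair: the negative imaginary part first).


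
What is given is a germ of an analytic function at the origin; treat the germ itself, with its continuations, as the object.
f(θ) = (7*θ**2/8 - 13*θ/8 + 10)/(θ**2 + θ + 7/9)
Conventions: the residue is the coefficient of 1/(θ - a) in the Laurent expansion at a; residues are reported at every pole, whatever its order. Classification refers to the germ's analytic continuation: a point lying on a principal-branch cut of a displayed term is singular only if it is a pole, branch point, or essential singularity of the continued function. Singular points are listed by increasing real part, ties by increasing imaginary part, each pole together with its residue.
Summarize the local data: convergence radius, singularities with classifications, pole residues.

Radius of convergence at 0: (1/3)*sqrt(7).
At (-1/2) - ((1/6)*sqrt(19))*i: a pole of order 1; residue (-5/4) + ((761/456)*sqrt(19))*i.
At (-1/2) + ((1/6)*sqrt(19))*i: a pole of order 1; residue (-5/4) - ((761/456)*sqrt(19))*i.

Denominator factor (θ**2 + θ + 7/9): discriminant -19/9, complex-conjugate roots (-1/2) + ((1/6)*sqrt(19))*i and (-1/2) - ((1/6)*sqrt(19))*i; poles of order 1, moduli (1/3)*sqrt(7) and (1/3)*sqrt(7).
The radius of convergence is the smallest modulus among the singular points: (1/3)*sqrt(7).
The factor θ**2 + θ + 7/9 splits as (θ - a)(θ - a') with a = (-1/2) - ((1/6)*sqrt(19))*i, a' = (-1/2) + ((1/6)*sqrt(19))*i. At the order-1 pole a set g(θ) = (θ - a)*f(θ) = [7*θ**2/8 - 13*θ/8 + 10] / (θ - a').
Simple pole: residue = g(a) at a = (-1/2) - ((1/6)*sqrt(19))*i, which is (-5/4) + ((761/456)*sqrt(19))*i.
The factor θ**2 + θ + 7/9 splits as (θ - a)(θ - a') with a = (-1/2) + ((1/6)*sqrt(19))*i, a' = (-1/2) - ((1/6)*sqrt(19))*i. At the order-1 pole a set g(θ) = (θ - a)*f(θ) = [7*θ**2/8 - 13*θ/8 + 10] / (θ - a').
Simple pole: residue = g(a) at a = (-1/2) + ((1/6)*sqrt(19))*i, which is (-5/4) - ((761/456)*sqrt(19))*i.
List the singular points by increasing real part (a conjugate pair: the negative imaginary part first).


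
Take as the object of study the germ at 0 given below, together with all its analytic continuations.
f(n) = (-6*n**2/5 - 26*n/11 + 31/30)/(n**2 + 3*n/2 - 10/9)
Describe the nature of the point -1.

Denominator factors: n**2 + 3*n/2 - 10/9 = -29/18 at n = -1 — none vanishes.
So the germ continues analytically to -1.

The point is a regular point.


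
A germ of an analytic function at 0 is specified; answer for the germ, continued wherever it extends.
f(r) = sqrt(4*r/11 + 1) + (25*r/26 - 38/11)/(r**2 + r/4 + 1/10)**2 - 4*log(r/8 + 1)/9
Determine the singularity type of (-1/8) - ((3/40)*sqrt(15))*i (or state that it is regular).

The point is a pole of order 2.

The denominator factor r**2 + r/4 + 1/10 vanishes at (-1/8) - ((3/40)*sqrt(15))*i and appears to the power 2; the numerator there equals (-8179/2288) - ((15/208)*sqrt(15))*i, nonzero, and no other factor vanishes.
The branch terms are analytic at this point.
Hence a pole whose order is the multiplicity, 2.


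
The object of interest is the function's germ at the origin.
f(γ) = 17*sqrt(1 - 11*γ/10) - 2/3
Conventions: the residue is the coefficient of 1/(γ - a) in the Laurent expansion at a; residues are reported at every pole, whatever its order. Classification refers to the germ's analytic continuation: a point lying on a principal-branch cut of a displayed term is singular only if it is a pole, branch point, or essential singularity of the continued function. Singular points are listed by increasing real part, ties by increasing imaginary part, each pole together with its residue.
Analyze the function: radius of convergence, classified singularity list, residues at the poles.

Branch term (17)*sqrt(1 - γ/(10/11)): its argument vanishes at γ = 10/11, a square-root branch point, modulus 10/11.
The radius of convergence is the smallest modulus among the singular points: 10/11.

Radius of convergence at 0: 10/11.
At 10/11: an algebraic (square-root) branch point.


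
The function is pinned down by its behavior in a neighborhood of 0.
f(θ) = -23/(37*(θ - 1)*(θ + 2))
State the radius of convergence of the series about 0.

Denominator factor (θ + 2): pole of order 1 at -2, modulus 2.
Denominator factor (θ - 1): pole of order 1 at 1, modulus 1.
The radius of convergence is the smallest modulus among the singular points: 1.

The radius of convergence is 1.


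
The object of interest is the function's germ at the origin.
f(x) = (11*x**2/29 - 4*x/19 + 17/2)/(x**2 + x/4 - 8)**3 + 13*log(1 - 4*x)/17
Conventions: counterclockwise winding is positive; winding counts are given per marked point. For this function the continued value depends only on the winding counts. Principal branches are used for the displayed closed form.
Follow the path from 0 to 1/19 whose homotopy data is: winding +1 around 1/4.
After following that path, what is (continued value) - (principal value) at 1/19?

The rational part is single-valued and drops out of the difference; each branch term changes only by its own monodromy.
(13/17)*log(1 - x/(1/4)): each positive loop around 1/4 adds 2*pi*i to the log, so winding +1 contributes (13/17)*(1)*2*pi*i = (26/17)*pi*i.
Summing the contributions at x = 1/19 gives (26/17)*pi*i.

Continued minus principal equals (26/17)*pi*i.


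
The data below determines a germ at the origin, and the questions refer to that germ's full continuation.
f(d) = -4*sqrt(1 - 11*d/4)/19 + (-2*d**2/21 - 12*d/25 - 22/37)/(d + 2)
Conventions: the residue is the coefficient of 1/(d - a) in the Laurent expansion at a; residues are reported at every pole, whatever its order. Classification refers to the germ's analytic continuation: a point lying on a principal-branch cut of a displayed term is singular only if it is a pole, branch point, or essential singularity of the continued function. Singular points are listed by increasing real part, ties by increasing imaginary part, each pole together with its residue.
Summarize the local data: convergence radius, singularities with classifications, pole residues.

Radius of convergence at 0: 4/11.
At -2: a pole of order 1; residue -302/19425.
At 4/11: an algebraic (square-root) branch point.

Denominator factor (d + 2): pole of order 1 at -2, modulus 2.
Branch term (-4/19)*sqrt(1 - d/(4/11)): its argument vanishes at d = 4/11, a square-root branch point, modulus 4/11.
The radius of convergence is the smallest modulus among the singular points: 4/11.
The branch term is analytic at -2 and contributes nothing to the residue; only the rational part matters.
At the order-1 pole -2 set g(d) = (d - (-2))*(rational part) = -2*d**2/21 - 12*d/25 - 22/37.
Simple pole: residue = g(a) at a = -2, which is -302/19425.
List the singular points by increasing real part (a conjugate pair: the negative imaginary part first).


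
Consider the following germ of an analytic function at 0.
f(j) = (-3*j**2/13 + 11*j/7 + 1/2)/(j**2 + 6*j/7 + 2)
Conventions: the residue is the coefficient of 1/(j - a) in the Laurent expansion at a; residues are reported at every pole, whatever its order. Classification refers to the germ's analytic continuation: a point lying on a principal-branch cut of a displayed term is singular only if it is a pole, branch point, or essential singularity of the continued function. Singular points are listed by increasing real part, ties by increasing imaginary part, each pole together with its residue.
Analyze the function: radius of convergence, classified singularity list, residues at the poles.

Denominator factor (j**2 + 6*j/7 + 2): discriminant -356/49, complex-conjugate roots (-3/7) + ((1/7)*sqrt(89))*i and (-3/7) - ((1/7)*sqrt(89))*i; poles of order 1, moduli sqrt(2) and sqrt(2).
The radius of convergence is the smallest modulus among the singular points: sqrt(2).
The factor j**2 + 6*j/7 + 2 splits as (j - a)(j - a') with a = (-3/7) - ((1/7)*sqrt(89))*i, a' = (-3/7) + ((1/7)*sqrt(89))*i. At the order-1 pole a set g(j) = (j - a)*f(j) = [-3*j**2/13 + 11*j/7 + 1/2] / (j - a').
Simple pole: residue = g(a) at a = (-3/7) - ((1/7)*sqrt(89))*i, which is (23/26) + ((37/4628)*sqrt(89))*i.
The factor j**2 + 6*j/7 + 2 splits as (j - a)(j - a') with a = (-3/7) + ((1/7)*sqrt(89))*i, a' = (-3/7) - ((1/7)*sqrt(89))*i. At the order-1 pole a set g(j) = (j - a)*f(j) = [-3*j**2/13 + 11*j/7 + 1/2] / (j - a').
Simple pole: residue = g(a) at a = (-3/7) + ((1/7)*sqrt(89))*i, which is (23/26) - ((37/4628)*sqrt(89))*i.
List the singular points by increasing real part (a conjugate pair: the negative imaginary part first).

Radius of convergence at 0: sqrt(2).
At (-3/7) - ((1/7)*sqrt(89))*i: a pole of order 1; residue (23/26) + ((37/4628)*sqrt(89))*i.
At (-3/7) + ((1/7)*sqrt(89))*i: a pole of order 1; residue (23/26) - ((37/4628)*sqrt(89))*i.


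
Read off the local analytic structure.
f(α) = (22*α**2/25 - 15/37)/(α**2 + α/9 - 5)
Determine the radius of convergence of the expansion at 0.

Denominator factor (α**2 + α/9 - 5): discriminant 1621/81, real irrational roots -1/18 + (1/18)*sqrt(1621) and -1/18 - (1/18)*sqrt(1621); poles of order 1, moduli -1/18 + (1/18)*sqrt(1621) and 1/18 + (1/18)*sqrt(1621).
The radius of convergence is the smallest modulus among the singular points: -1/18 + (1/18)*sqrt(1621).

The radius of convergence is -1/18 + (1/18)*sqrt(1621).


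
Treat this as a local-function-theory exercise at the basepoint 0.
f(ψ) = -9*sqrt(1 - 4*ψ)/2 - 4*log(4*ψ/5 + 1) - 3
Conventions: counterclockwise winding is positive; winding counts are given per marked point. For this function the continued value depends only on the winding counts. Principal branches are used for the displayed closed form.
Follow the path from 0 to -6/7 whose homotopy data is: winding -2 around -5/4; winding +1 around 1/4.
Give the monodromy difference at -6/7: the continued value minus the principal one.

The rational part is single-valued and drops out of the difference; each branch term changes only by its own monodromy.
(-9/2)*sqrt(1 - ψ/(1/4)): winding +1 is odd, the square root flips sign, contributing -2*(-9/2)*sqrt(1 - (-6/7)/(1/4)) = -2*(-9/2)*sqrt(31/7) = (9/7)*sqrt(217).
(-4)*log(1 - ψ/(-5/4)): each positive loop around -5/4 adds 2*pi*i to the log, so winding -2 contributes (-4)*(-2)*2*pi*i = (16)*pi*i.
Summing the contributions at ψ = -6/7 gives ((9/7)*sqrt(217)) + ((16)*pi)*i.

Continued minus principal equals ((9/7)*sqrt(217)) + ((16)*pi)*i.


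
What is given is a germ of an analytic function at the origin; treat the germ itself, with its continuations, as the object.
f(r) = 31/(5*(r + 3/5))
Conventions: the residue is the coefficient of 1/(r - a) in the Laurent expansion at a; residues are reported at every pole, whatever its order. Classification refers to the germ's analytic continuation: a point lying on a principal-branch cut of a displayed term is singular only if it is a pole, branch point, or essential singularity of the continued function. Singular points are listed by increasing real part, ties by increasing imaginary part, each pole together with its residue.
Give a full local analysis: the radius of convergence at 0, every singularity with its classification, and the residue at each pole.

Radius of convergence at 0: 3/5.
At -3/5: a pole of order 1; residue 31/5.

Denominator factor (r + 3/5): pole of order 1 at -3/5, modulus 3/5.
The radius of convergence is the smallest modulus among the singular points: 3/5.
At the order-1 pole -3/5 set g(r) = (r - (-3/5))*f(r) = 31/5.
Simple pole: residue = g(a) at a = -3/5, which is 31/5.


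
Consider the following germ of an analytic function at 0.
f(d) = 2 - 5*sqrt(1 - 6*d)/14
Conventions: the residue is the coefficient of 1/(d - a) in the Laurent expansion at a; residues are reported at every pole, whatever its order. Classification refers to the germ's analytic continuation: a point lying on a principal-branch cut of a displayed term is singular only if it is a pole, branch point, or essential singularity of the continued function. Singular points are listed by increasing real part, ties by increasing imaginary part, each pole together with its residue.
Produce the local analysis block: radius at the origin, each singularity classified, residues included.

Radius of convergence at 0: 1/6.
At 1/6: an algebraic (square-root) branch point.

Branch term (-5/14)*sqrt(1 - d/(1/6)): its argument vanishes at d = 1/6, a square-root branch point, modulus 1/6.
The radius of convergence is the smallest modulus among the singular points: 1/6.


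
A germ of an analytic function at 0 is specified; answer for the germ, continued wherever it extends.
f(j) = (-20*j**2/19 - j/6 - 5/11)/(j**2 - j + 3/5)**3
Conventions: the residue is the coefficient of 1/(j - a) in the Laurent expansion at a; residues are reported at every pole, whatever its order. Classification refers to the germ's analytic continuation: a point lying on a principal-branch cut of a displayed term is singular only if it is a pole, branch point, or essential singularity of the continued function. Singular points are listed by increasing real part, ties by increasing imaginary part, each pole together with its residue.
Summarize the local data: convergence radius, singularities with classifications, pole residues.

Denominator factor (j**2 - j + 3/5)^3: discriminant -7/5, complex-conjugate roots (1/2) + ((1/10)*sqrt(35))*i and (1/2) - ((1/10)*sqrt(35))*i; poles of order 3, moduli (1/5)*sqrt(15) and (1/5)*sqrt(15).
The radius of convergence is the smallest modulus among the singular points: (1/5)*sqrt(15).
The factor j**2 - j + 3/5 splits as (j - a)(j - a') with a = (1/2) - ((1/10)*sqrt(35))*i, a' = (1/2) + ((1/10)*sqrt(35))*i. At the order-3 pole a set g(j) = (j - a)^3*f(j) = [-20*j**2/19 - j/6 - 5/11] / (j - a')^3.
Order-3 pole: residue = g''(a)/2; g''((1/2) - ((1/10)*sqrt(35))*i) = -((8275/10241)*sqrt(35))*i, so the residue is -((8275/20482)*sqrt(35))*i.
The factor j**2 - j + 3/5 splits as (j - a)(j - a') with a = (1/2) + ((1/10)*sqrt(35))*i, a' = (1/2) - ((1/10)*sqrt(35))*i. At the order-3 pole a set g(j) = (j - a)^3*f(j) = [-20*j**2/19 - j/6 - 5/11] / (j - a')^3.
Order-3 pole: residue = g''(a)/2; g''((1/2) + ((1/10)*sqrt(35))*i) = ((8275/10241)*sqrt(35))*i, so the residue is ((8275/20482)*sqrt(35))*i.
List the singular points by increasing real part (a conjugate pair: the negative imaginary part first).

Radius of convergence at 0: (1/5)*sqrt(15).
At (1/2) - ((1/10)*sqrt(35))*i: a pole of order 3; residue -((8275/20482)*sqrt(35))*i.
At (1/2) + ((1/10)*sqrt(35))*i: a pole of order 3; residue ((8275/20482)*sqrt(35))*i.


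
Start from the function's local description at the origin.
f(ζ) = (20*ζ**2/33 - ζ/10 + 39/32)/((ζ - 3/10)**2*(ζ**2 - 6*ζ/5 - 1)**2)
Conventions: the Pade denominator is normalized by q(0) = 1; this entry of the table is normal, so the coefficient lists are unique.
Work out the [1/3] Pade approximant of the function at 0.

Taylor coefficients needed (expand at 0): a_0 = 325/24, a_1 = 170/3, a_2 = 382891/1188, a_3 = 11625281/8910, a_4 = 996221431/178200.
Write the denominator as Q(ζ) = 1 + q1*ζ + q2*ζ^2 + q3*ζ^3. Requiring Q*f - P = O(ζ^5) with deg P <= 1 kills the coefficients of ζ^2..ζ^4 in Q*f:
  ζ^2: a_2 + q1*a_1 + q2*a_0 = 0, i.e. 382891/1188 + (170/3)*q1 + (325/24)*q2 = 0.
  ζ^3: a_3 + q1*a_2 + q2*a_1 + q3*a_0 = 0, i.e. 11625281/8910 + (382891/1188)*q1 + (170/3)*q2 + (325/24)*q3 = 0.
  ζ^4: a_4 + q1*a_3 + q2*a_2 + q3*a_1 = 0, i.e. 996221431/178200 + (11625281/8910)*q1 + (382891/1188)*q2 + (170/3)*q3 = 0.
Solving this linear system: q1 = -3015643573/636614220, q2 = -9496673654/2387303325, q3 = 208228415959/6302480778.
The numerator is Q*f truncated at degree 1: P0 = a_0 = 325/24; P1 = a_1 + q1*a_0 = -22857764405/3055748256.

The Pade approximant has numerator coefficients [325/24, -22857764405/3055748256]; denominator coefficients [1, -3015643573/636614220, -9496673654/2387303325, 208228415959/6302480778].


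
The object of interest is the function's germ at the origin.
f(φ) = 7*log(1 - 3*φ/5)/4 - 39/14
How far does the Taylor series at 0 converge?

The radius of convergence is 5/3.

Branch term (7/4)*log(1 - φ/(5/3)): its argument vanishes at φ = 5/3, a logarithmic branch point, modulus 5/3.
The radius of convergence is the smallest modulus among the singular points: 5/3.


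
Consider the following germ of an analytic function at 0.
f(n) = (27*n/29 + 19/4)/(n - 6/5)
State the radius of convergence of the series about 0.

Denominator factor (n - 6/5): pole of order 1 at 6/5, modulus 6/5.
The radius of convergence is the smallest modulus among the singular points: 6/5.

The radius of convergence is 6/5.


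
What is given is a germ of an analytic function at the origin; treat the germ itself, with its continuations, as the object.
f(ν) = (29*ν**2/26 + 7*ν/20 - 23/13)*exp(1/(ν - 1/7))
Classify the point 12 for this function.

There is no denominator, hence no pole anywhere.
The essential point of exp(1/(ν - (1/7))) is 1/7, not 12.
So the germ continues analytically to 12.

The point is a regular point.


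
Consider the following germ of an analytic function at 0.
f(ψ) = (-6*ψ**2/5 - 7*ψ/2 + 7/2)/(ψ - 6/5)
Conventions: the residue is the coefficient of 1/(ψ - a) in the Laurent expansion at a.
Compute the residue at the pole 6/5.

At the order-1 pole 6/5 set g(ψ) = (ψ - (6/5))*f(ψ) = -6*ψ**2/5 - 7*ψ/2 + 7/2.
Simple pole: residue = g(a) at a = 6/5, which is -607/250.

The residue is -607/250.


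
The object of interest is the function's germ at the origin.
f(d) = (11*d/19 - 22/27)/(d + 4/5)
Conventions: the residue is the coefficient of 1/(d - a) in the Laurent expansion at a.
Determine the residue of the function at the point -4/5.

At the order-1 pole -4/5 set g(d) = (d - (-4/5))*f(d) = 11*d/19 - 22/27.
Simple pole: residue = g(a) at a = -4/5, which is -3278/2565.

The residue is -3278/2565.


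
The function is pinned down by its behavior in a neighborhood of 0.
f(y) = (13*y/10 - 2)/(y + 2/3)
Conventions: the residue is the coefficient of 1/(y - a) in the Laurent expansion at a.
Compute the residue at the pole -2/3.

At the order-1 pole -2/3 set g(y) = (y - (-2/3))*f(y) = 13*y/10 - 2.
Simple pole: residue = g(a) at a = -2/3, which is -43/15.

The residue is -43/15.


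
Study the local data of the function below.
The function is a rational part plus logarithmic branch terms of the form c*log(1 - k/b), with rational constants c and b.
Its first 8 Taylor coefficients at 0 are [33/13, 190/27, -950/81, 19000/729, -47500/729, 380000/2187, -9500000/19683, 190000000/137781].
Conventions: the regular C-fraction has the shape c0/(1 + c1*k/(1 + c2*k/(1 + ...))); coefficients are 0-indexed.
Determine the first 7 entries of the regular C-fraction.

Taylor coefficients (read off): a_0 = 33/13, a_1 = 190/27, a_2 = -950/81, a_3 = 19000/729, a_4 = -47500/729, a_5 = 380000/2187, a_6 = -9500000/19683.
c0 = a_0 = 33/13. Peel one level at a time: if S = 1 + c*k/S' with S'(0) = 1, then c is the k-coefficient of S and S' = c*k/(S - 1).
S_1 = c0/f = 1 + (-2470/891)*k + (9768850/793881)*k^2 + ...; c1 = -2470/891.
S_2 = c1*k/(S_1 - 1) = 1 + (3955/891)*k + (-25/27)*k^2 + ...; c2 = 3955/891.
S_3 = c2*k/(S_2 - 1) = 1 + (165/791)*k + (-190300/625681)*k^2 + ...; c3 = 165/791.
S_4 = c3*k/(S_3 - 1) = 1 + (3460/2373)*k + (-20/27)*k^2 + ...; c4 = 3460/2373.
S_5 = c4*k/(S_4 - 1) = 1 + (791/1557)*k + (-1426964/2424249)*k^2 + ...; c5 = 791/1557.
S_6 = c5*k/(S_5 - 1) = 1 + (1804/1557)*k + ...; c6 = 1804/1557.

The regular C-fraction coefficients are [33/13, -2470/891, 3955/891, 165/791, 3460/2373, 791/1557, 1804/1557].


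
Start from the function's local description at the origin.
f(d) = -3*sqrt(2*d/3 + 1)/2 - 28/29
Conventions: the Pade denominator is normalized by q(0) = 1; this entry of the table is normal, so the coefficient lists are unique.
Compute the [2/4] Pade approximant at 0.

Taylor coefficients needed (expand at 0): a_0 = -143/58, a_1 = -1/2, a_2 = 1/12, a_3 = -1/36, a_4 = 5/432, a_5 = -7/1296, a_6 = 7/2592.
Write the denominator as Q(d) = 1 + q1*d + q2*d^2 + q3*d^3 + q4*d^4. Requiring Q*f - P = O(d^7) with deg P <= 2 kills the coefficients of d^3..d^6 in Q*f:
  d^3: a_3 + q1*a_2 + q2*a_1 + q3*a_0 = 0, i.e. -1/36 + (1/12)*q1 + (-1/2)*q2 + (-143/58)*q3 = 0.
  d^4: a_4 + q1*a_3 + q2*a_2 + q3*a_1 + q4*a_0 = 0, i.e. 5/432 + (-1/36)*q1 + (1/12)*q2 + (-1/2)*q3 + (-143/58)*q4 = 0.
  d^5: a_5 + q1*a_4 + q2*a_3 + q3*a_2 + q4*a_1 = 0, i.e. -7/1296 + (5/432)*q1 + (-1/36)*q2 + (1/12)*q3 + (-1/2)*q4 = 0.
  d^6: a_6 + q1*a_5 + q2*a_4 + q3*a_3 + q4*a_2 = 0, i.e. 7/2592 + (-7/1296)*q1 + (5/432)*q2 + (-1/36)*q3 + (1/12)*q4 = 0.
Solving this linear system: q1 = 105970/155151, q2 = 35063/465453, q3 = -1073/310302, q4 = 2755/11170872.
The numerator is Q*f truncated at degree 2: P0 = a_0 = -143/58; P1 = a_1 + q1*a_0 = -19653089/8998758; P2 = a_2 + q1*a_1 + q2*a_0 = -23967419/53992548.

The Pade approximant has numerator coefficients [-143/58, -19653089/8998758, -23967419/53992548]; denominator coefficients [1, 105970/155151, 35063/465453, -1073/310302, 2755/11170872].


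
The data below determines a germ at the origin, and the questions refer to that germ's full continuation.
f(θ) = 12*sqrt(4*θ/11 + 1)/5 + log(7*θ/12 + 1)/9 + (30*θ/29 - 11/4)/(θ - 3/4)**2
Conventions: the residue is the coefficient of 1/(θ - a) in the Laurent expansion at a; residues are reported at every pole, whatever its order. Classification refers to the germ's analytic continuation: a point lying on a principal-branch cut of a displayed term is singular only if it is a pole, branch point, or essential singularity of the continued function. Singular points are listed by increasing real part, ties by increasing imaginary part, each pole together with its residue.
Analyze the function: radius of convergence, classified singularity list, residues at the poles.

Denominator factor (θ - 3/4)^2: pole of order 2 at 3/4, modulus 3/4.
Branch term (1/9)*log(1 - θ/(-12/7)): its argument vanishes at θ = -12/7, a logarithmic branch point, modulus 12/7.
Branch term (12/5)*sqrt(1 - θ/(-11/4)): its argument vanishes at θ = -11/4, a square-root branch point, modulus 11/4.
The radius of convergence is the smallest modulus among the singular points: 3/4.
The branch terms are analytic at 3/4 and contribute nothing to the residue; only the rational part matters.
At the order-2 pole 3/4 set g(θ) = (θ - (3/4))^2*(rational part) = 30*θ/29 - 11/4.
Order-2 pole: residue = g'(a); g'(3/4) = 30/29, so the residue is 30/29.
List the singular points by increasing real part (a conjugate pair: the negative imaginary part first).

Radius of convergence at 0: 3/4.
At -11/4: an algebraic (square-root) branch point.
At -12/7: a logarithmic branch point.
At 3/4: a pole of order 2; residue 30/29.


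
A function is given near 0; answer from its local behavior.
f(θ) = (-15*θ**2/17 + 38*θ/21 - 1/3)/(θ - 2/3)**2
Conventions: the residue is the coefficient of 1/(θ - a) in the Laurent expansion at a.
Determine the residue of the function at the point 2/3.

At the order-2 pole 2/3 set g(θ) = (θ - (2/3))^2*f(θ) = -15*θ**2/17 + 38*θ/21 - 1/3.
Order-2 pole: residue = g'(a); g'(2/3) = 226/357, so the residue is 226/357.

The residue is 226/357.


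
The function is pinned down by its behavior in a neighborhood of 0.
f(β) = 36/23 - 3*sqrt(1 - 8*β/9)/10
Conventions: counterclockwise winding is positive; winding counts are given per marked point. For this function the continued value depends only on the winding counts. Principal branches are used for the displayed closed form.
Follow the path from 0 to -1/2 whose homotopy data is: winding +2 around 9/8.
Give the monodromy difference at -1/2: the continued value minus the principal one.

The rational part is single-valued and drops out of the difference; each branch term changes only by its own monodromy.
(-3/10)*sqrt(1 - β/(9/8)): winding +2 is even, the square root returns to the same sheet, contribution 0.
Summing the contributions at β = -1/2 gives 0.

Continued minus principal equals 0.


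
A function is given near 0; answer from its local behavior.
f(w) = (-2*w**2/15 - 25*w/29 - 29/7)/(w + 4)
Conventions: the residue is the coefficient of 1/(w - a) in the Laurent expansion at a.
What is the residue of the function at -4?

The residue is -8611/3045.

At the order-1 pole -4 set g(w) = (w - (-4))*f(w) = -2*w**2/15 - 25*w/29 - 29/7.
Simple pole: residue = g(a) at a = -4, which is -8611/3045.


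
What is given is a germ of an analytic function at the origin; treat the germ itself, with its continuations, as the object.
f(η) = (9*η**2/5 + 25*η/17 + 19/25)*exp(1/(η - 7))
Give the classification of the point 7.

The exponent 1/(η - (7)) has a pole at 7, so exp(1/(η - (7))) takes every nonzero value near it: an essential singularity (not a pole of any order).

The point is an essential singularity.


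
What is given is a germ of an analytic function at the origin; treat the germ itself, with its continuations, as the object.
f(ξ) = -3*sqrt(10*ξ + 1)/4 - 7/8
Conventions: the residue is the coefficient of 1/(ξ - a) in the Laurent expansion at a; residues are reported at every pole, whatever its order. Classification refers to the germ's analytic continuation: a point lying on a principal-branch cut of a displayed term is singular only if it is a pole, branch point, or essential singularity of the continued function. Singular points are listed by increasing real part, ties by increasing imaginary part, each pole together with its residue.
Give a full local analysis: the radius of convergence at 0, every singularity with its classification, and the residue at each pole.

Branch term (-3/4)*sqrt(1 - ξ/(-1/10)): its argument vanishes at ξ = -1/10, a square-root branch point, modulus 1/10.
The radius of convergence is the smallest modulus among the singular points: 1/10.

Radius of convergence at 0: 1/10.
At -1/10: an algebraic (square-root) branch point.


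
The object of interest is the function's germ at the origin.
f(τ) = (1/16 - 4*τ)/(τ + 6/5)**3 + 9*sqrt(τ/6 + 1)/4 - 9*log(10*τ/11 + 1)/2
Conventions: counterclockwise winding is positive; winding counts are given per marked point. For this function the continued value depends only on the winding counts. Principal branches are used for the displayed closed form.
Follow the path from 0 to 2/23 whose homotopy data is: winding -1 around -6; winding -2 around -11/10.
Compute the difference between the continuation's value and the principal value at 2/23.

Continued minus principal equals (-(3/46)*sqrt(4830)) + ((18)*pi)*i.

The rational part is single-valued and drops out of the difference; each branch term changes only by its own monodromy.
(9/4)*sqrt(1 - τ/(-6)): winding -1 is odd, the square root flips sign, contributing -2*(9/4)*sqrt(1 - (2/23)/(-6)) = -2*(9/4)*sqrt(70/69) = -(3/46)*sqrt(4830).
(-9/2)*log(1 - τ/(-11/10)): each positive loop around -11/10 adds 2*pi*i to the log, so winding -2 contributes (-9/2)*(-2)*2*pi*i = (18)*pi*i.
Summing the contributions at τ = 2/23 gives (-(3/46)*sqrt(4830)) + ((18)*pi)*i.


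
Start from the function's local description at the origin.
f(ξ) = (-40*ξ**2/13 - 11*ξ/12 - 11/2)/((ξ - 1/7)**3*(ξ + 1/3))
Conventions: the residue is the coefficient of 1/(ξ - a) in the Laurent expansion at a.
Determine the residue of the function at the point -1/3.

At the order-1 pole -1/3 set g(ξ) = (ξ - (-1/3))*f(ξ) = (-40*ξ**2/13 - 11*ξ/12 - 11/2)/(ξ - 1/7)**3.
Simple pole: residue = g(a) at a = -1/3, which is 2666139/52000.

The residue is 2666139/52000.


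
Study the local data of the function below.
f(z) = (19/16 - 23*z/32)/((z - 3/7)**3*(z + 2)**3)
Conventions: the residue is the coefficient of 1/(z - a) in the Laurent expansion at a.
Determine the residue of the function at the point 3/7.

At the order-3 pole 3/7 set g(z) = (z - (3/7))^3*f(z) = (19/16 - 23*z/32)/(z + 2)**3.
Order-3 pole: residue = g''(a)/2; g''(3/7) = 5654355/22717712, so the residue is 5654355/45435424.

The residue is 5654355/45435424.


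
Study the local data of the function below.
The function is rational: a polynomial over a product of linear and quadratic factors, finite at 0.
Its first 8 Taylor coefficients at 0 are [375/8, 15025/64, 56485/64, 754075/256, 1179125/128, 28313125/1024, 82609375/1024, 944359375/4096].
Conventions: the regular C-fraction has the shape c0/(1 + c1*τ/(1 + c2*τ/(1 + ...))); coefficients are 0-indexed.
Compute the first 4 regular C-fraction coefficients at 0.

The regular C-fraction coefficients are [375/8, -601/120, 90073/72120, -343738566/270669365].

Taylor coefficients (read off): a_0 = 375/8, a_1 = 15025/64, a_2 = 56485/64, a_3 = 754075/256.
c0 = a_0 = 375/8. Peel one level at a time: if S = 1 + c*τ/S' with S'(0) = 1, then c is the τ-coefficient of S and S' = c*τ/(S - 1).
S_1 = c0/f = 1 + (-601/120)*τ + (90073/14400)*τ^2 + ...; c1 = -601/120.
S_2 = c1*τ/(S_1 - 1) = 1 + (90073/72120)*τ + (57289761/36120100)*τ^2 + ...; c2 = 90073/72120.
S_3 = c2*τ/(S_2 - 1) = 1 + (-343738566/270669365)*τ + ...; c3 = -343738566/270669365.


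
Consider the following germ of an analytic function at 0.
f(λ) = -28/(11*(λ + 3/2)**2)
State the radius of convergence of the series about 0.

The radius of convergence is 3/2.

Denominator factor (λ + 3/2)^2: pole of order 2 at -3/2, modulus 3/2.
The radius of convergence is the smallest modulus among the singular points: 3/2.


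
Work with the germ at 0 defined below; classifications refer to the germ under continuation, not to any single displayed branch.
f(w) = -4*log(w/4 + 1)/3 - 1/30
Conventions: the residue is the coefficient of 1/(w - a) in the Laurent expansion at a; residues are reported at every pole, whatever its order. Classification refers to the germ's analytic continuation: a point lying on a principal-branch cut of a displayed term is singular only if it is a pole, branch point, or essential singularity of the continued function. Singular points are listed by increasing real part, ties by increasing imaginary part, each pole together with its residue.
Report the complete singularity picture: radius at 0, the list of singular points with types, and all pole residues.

Radius of convergence at 0: 4.
At -4: a logarithmic branch point.

Branch term (-4/3)*log(1 - w/(-4)): its argument vanishes at w = -4, a logarithmic branch point, modulus 4.
The radius of convergence is the smallest modulus among the singular points: 4.
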